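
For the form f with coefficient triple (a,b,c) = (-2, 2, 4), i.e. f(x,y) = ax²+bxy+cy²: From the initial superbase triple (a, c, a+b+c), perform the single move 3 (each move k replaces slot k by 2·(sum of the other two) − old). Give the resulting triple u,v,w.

start (-2,4,4) = (f(1,0),f(0,1),f(1,1))
replace slot 3: 2·((-2)+4) − 4 = 0 → (-2,4,0)

-2,4,0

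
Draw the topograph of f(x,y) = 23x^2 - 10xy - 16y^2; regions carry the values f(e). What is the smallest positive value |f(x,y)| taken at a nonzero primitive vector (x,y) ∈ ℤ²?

descent: ρ → (-16,10,23)  [lands on river]
river: ρ → (23,36,-3)
river: ρ → (-3,36,23)
river: ρ → (23,10,-16)
river: ρ → (-16,22,17)
river: ρ → (17,12,-21)
river: ρ → (-21,30,8)
river: ρ → (8,34,-13)
river: ρ → (-13,18,24)
river: ρ → (24,30,-7)
river: ρ → (-7,26,32)
river: ρ → (32,38,-1)
river: ρ → (-1,38,32)
river: ρ → (32,26,-7)
river: ρ → (-7,30,24)
river: ρ → (24,18,-13)
river: ρ → (-13,34,8)
river: ρ → (8,30,-21)
river: ρ → (-21,12,17)
river: ρ → (17,22,-16)
closes: descent 1, river 20
min |a| on river = 1

1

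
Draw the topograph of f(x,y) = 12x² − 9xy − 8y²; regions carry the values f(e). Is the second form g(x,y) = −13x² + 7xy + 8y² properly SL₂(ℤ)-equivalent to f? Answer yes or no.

D₁ = 465, D₂ = 465
river cycle of f (length 10): (-8, 9, 12), (12, 15, -5), (-5, 15, 12), (12, 9, -8), (-8, 7, 13), (13, 19, -2), (-2, 21, 3), (3, 21, -2), (-2, 19, 13), (13, 7, -8)
river cycle of g (length 10): (8, 9, -12), (-12, 15, 5), (5, 15, -12), (-12, 9, 8), (8, 7, -13), (-13, 19, 2), (2, 21, -3), (-3, 21, 2), (2, 19, -13), (-13, 7, 8)
cycles differ ⇒ inequivalent

no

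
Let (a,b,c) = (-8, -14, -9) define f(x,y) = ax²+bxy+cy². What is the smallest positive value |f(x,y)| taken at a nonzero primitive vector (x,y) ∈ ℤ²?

translate: b→-2 (≡14 mod 16), so (8,14,9)→(8,-2,3)
flip: (8,-2,3)→(3,2,8)
reduced (well bottom): (3,2,8) with a≤c, −a<b≤a
well minimum |f| = |-3| = 3 (negative-definite)

3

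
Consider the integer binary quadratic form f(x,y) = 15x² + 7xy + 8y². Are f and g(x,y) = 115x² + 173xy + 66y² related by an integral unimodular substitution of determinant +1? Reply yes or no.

D₁ = -431, D₂ = -431
f: flip: (15,7,8)→(8,-7,15)
f: reduced (well bottom): (8,-7,15) with a≤c, −a<b≤a
g: translate: b→-57 (≡173 mod 230), so (115,173,66)→(115,-57,8)
g: flip: (115,-57,8)→(8,57,115)
g: translate: b→-7 (≡57 mod 16), so (8,57,115)→(8,-7,15)
g: reduced (well bottom): (8,-7,15) with a≤c, −a<b≤a
reduced forms (8, -7, 15) vs (8, -7, 15) ⇒ equivalent

yes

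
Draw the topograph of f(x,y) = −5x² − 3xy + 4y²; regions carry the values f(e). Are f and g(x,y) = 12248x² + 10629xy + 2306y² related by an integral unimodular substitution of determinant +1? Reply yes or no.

D₁ = 89, D₂ = 89
river cycle of f (length 14): (4, 3, -5), (-5, 7, 2), (2, 9, -1), (-1, 9, 2), (2, 7, -5), (-5, 3, 4), (4, 5, -4), (-4, 3, 5), (5, 7, -2), (-2, 9, 1), … (4 more)
river cycle of g (length 14): (2, 9, -1), (-1, 9, 2), (2, 7, -5), (-5, 3, 4), (4, 5, -4), (-4, 3, 5), (5, 7, -2), (-2, 9, 1), (1, 9, -2), (-2, 7, 5), … (4 more)
cycles coincide ⇒ equivalent

yes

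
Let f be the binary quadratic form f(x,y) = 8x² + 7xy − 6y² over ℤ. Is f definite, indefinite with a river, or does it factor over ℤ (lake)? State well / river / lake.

D = b²−4ac = 7² − 4·8·(-6) = 241
D > 0 non-square ⇒ indefinite ⇒ periodic river

river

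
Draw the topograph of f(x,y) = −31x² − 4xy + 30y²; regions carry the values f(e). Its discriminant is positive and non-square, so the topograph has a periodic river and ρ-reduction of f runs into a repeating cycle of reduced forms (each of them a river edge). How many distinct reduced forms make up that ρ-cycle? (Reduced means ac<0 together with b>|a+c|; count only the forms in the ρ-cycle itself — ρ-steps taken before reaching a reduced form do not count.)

D = 3736, ⌊√D⌋ = 61
descent: ρ → (30,4,-31)  [lands on river]
river: ρ → (-31,58,3)
river: ρ → (3,56,-50)
river: ρ → (-50,44,9)
river: ρ → (9,46,-45)
river: ρ → (-45,44,10)
river: ρ → (10,56,-15)
river: ρ → (-15,34,43)
river: ρ → (43,52,-6)
river: ρ → (-6,56,25)
river: ρ → (25,44,-18)
river: ρ → (-18,28,41)
river: ρ → (41,54,-5)
river: ρ → (-5,56,30)
ρ-cycle length = 14 (tail of 1 descent step not counted)

14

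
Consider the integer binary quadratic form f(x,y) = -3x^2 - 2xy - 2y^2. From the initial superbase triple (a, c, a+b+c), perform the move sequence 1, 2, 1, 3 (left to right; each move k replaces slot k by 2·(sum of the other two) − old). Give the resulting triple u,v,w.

start (-3,-2,-7) = (f(1,0),f(0,1),f(1,1))
replace slot 1: 2·((-2)+(-7)) − (-3) = -15 → (-15,-2,-7)
replace slot 2: 2·((-15)+(-7)) − (-2) = -42 → (-15,-42,-7)
replace slot 1: 2·((-42)+(-7)) − (-15) = -83 → (-83,-42,-7)
replace slot 3: 2·((-83)+(-42)) − (-7) = -243 → (-83,-42,-243)

-83,-42,-243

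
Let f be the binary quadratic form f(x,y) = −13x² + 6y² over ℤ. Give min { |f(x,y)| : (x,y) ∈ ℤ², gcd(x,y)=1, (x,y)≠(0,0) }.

descent: ρ → (6,12,-7)  [lands on river]
river: ρ → (-7,16,2)
river: ρ → (2,16,-7)
river: ρ → (-7,12,6)
closes: descent 1, river 4
min |a| on river = 2

2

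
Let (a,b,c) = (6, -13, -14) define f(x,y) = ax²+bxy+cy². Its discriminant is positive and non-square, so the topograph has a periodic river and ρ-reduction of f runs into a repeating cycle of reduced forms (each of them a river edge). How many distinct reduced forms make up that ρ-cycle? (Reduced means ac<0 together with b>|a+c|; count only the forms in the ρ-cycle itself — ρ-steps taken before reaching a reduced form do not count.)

D = 505, ⌊√D⌋ = 22
descent: ρ → (-14,13,6)  [lands on river]
river: ρ → (6,11,-16)
river: ρ → (-16,21,1)
river: ρ → (1,21,-16)
river: ρ → (-16,11,6)
river: ρ → (6,13,-14)
river: ρ → (-14,15,5)
river: ρ → (5,15,-14)
ρ-cycle length = 8 (tail of 1 descent step not counted)

8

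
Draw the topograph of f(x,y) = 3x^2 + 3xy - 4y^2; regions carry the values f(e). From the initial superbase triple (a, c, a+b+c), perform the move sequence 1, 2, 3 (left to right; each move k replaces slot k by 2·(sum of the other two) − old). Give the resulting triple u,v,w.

start (3,-4,2) = (f(1,0),f(0,1),f(1,1))
replace slot 1: 2·((-4)+2) − 3 = -7 → (-7,-4,2)
replace slot 2: 2·((-7)+2) − (-4) = -6 → (-7,-6,2)
replace slot 3: 2·((-7)+(-6)) − 2 = -28 → (-7,-6,-28)

-7,-6,-28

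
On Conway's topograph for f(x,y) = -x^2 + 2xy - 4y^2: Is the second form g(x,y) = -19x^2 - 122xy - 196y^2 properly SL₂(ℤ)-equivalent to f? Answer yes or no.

D₁ = -12, D₂ = -12
f is negative-definite; reduce −f:
−f: translate: b→0 (≡-2 mod 2), so (1,-2,4)→(1,0,3)
−f: reduced (well bottom): (1,0,3) with a≤c, −a<b≤a
flip sign back: reduced form of f is (-1,0,-3)
g is negative-definite; reduce −g:
−g: translate: b→8 (≡122 mod 38), so (19,122,196)→(19,8,1)
−g: flip: (19,8,1)→(1,-8,19)
−g: translate: b→0 (≡-8 mod 2), so (1,-8,19)→(1,0,3)
−g: reduced (well bottom): (1,0,3) with a≤c, −a<b≤a
flip sign back: reduced form of g is (-1,0,-3)
reduced forms (-1, 0, -3) vs (-1, 0, -3) ⇒ equivalent

yes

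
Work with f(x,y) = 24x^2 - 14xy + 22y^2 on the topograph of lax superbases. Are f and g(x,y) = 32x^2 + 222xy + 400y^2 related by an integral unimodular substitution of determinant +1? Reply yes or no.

D₁ = -1916, D₂ = -1916
f: flip: (24,-14,22)→(22,14,24)
f: reduced (well bottom): (22,14,24) with a≤c, −a<b≤a
g: translate: b→30 (≡222 mod 64), so (32,222,400)→(32,30,22)
g: flip: (32,30,22)→(22,-30,32)
g: translate: b→14 (≡-30 mod 44), so (22,-30,32)→(22,14,24)
g: reduced (well bottom): (22,14,24) with a≤c, −a<b≤a
reduced forms (22, 14, 24) vs (22, 14, 24) ⇒ equivalent

yes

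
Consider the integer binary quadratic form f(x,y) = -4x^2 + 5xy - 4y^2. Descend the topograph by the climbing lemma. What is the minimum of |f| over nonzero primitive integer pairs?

translate: b→3 (≡-5 mod 8), so (4,-5,4)→(4,3,3)
flip: (4,3,3)→(3,-3,4)
translate: b→3 (≡-3 mod 6), so (3,-3,4)→(3,3,4)
reduced (well bottom): (3,3,4) with a≤c, −a<b≤a
well minimum |f| = |-3| = 3 (negative-definite)

3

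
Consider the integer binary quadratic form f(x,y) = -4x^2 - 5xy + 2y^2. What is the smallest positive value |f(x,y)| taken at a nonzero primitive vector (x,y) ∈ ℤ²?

descent: ρ → (2,5,-4)  [lands on river]
river: ρ → (-4,3,3)
river: ρ → (3,3,-4)
river: ρ → (-4,5,2)
river: ρ → (2,7,-1)
river: ρ → (-1,7,2)
closes: descent 1, river 6
min |a| on river = 1

1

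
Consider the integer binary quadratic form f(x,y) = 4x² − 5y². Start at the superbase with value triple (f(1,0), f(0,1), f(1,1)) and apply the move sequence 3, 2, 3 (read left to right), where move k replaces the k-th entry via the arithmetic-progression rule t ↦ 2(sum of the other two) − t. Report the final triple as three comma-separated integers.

start (4,-5,-1) = (f(1,0),f(0,1),f(1,1))
replace slot 3: 2·(4+(-5)) − (-1) = -1 → (4,-5,-1)
replace slot 2: 2·(4+(-1)) − (-5) = 11 → (4,11,-1)
replace slot 3: 2·(4+11) − (-1) = 31 → (4,11,31)

4,11,31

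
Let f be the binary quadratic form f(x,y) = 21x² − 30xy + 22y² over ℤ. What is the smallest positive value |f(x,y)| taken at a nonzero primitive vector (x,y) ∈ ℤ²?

translate: b→12 (≡-30 mod 42), so (21,-30,22)→(21,12,13)
flip: (21,12,13)→(13,-12,21)
reduced (well bottom): (13,-12,21) with a≤c, −a<b≤a
well minimum = a = 13

13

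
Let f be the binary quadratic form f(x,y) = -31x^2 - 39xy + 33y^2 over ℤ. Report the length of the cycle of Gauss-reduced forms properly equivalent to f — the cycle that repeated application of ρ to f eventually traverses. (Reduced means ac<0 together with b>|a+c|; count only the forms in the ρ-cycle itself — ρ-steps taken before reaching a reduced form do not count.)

D = 5613, ⌊√D⌋ = 74
descent: ρ → (33,39,-31)  [lands on river]
river: ρ → (-31,23,41)
river: ρ → (41,59,-13)
river: ρ → (-13,71,11)
river: ρ → (11,61,-43)
river: ρ → (-43,25,29)
river: ρ → (29,33,-39)
river: ρ → (-39,45,23)
river: ρ → (23,47,-37)
river: ρ → (-37,27,33)
ρ-cycle length = 10 (tail of 1 descent step not counted)

10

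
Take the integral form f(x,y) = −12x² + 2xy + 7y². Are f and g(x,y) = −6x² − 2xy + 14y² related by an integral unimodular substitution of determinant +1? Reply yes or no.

D₁ = 340, D₂ = 340
river cycle of f (length 14): (7, 12, -7), (-7, 16, 3), (3, 14, -12), (-12, 10, 5), (5, 10, -12), (-12, 14, 3), (3, 16, -7), (-7, 12, 7), (7, 16, -3), (-3, 14, 12), … (4 more)
river cycle of g (length 6): (-6, 10, 10), (10, 10, -6), (-6, 14, 6), (6, 10, -10), (-10, 10, 6), (6, 14, -6)
cycles differ ⇒ inequivalent

no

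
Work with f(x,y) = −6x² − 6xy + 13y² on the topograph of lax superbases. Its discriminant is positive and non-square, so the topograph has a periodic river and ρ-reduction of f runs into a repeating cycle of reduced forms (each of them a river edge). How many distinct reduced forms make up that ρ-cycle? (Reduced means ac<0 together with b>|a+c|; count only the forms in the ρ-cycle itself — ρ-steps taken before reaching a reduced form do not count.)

D = 348, ⌊√D⌋ = 18
descent: ρ → (13,6,-6)
descent: ρ → (-6,18,1)  [lands on river]
river: ρ → (1,18,-6)
ρ-cycle length = 2 (tail of 2 descent steps not counted)

2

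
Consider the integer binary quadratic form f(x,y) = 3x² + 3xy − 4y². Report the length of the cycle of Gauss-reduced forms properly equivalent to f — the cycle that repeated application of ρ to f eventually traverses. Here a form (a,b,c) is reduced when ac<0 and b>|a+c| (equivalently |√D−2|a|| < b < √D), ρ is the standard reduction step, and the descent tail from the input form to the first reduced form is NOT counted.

D = 57, ⌊√D⌋ = 7
river: ρ → (-4,5,2)
river: ρ → (2,7,-1)
river: ρ → (-1,7,2)
river: ρ → (2,5,-4)
river: ρ → (-4,3,3)
river: ρ → (3,3,-4)
ρ-cycle length = 6 (tail of 0 descent steps not counted)

6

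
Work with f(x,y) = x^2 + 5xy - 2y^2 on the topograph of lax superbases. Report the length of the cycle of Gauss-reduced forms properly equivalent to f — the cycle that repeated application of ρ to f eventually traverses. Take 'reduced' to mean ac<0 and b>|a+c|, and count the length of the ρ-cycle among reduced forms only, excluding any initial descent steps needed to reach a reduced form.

D = 33, ⌊√D⌋ = 5
river: ρ → (-2,3,3)
river: ρ → (3,3,-2)
river: ρ → (-2,5,1)
river: ρ → (1,5,-2)
ρ-cycle length = 4 (tail of 0 descent steps not counted)

4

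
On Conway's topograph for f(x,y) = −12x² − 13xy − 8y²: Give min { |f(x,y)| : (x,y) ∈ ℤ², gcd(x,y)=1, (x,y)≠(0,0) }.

translate: b→-11 (≡13 mod 24), so (12,13,8)→(12,-11,7)
flip: (12,-11,7)→(7,11,12)
translate: b→-3 (≡11 mod 14), so (7,11,12)→(7,-3,8)
reduced (well bottom): (7,-3,8) with a≤c, −a<b≤a
well minimum |f| = |-7| = 7 (negative-definite)

7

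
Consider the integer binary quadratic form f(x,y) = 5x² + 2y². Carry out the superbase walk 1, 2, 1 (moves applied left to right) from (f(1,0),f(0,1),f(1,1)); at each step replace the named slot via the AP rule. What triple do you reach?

start (5,2,7) = (f(1,0),f(0,1),f(1,1))
replace slot 1: 2·(2+7) − 5 = 13 → (13,2,7)
replace slot 2: 2·(13+7) − 2 = 38 → (13,38,7)
replace slot 1: 2·(38+7) − 13 = 77 → (77,38,7)

77,38,7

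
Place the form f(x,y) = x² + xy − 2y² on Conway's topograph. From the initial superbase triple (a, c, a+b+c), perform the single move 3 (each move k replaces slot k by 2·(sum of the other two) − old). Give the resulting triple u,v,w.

start (1,-2,0) = (f(1,0),f(0,1),f(1,1))
replace slot 3: 2·(1+(-2)) − 0 = -2 → (1,-2,-2)

1,-2,-2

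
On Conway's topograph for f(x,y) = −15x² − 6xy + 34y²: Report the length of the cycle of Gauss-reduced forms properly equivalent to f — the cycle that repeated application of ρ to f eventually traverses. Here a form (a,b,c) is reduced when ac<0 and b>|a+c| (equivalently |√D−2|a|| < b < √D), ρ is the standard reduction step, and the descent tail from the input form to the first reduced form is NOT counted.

D = 2076, ⌊√D⌋ = 45
descent: ρ → (34,6,-15)
descent: ρ → (-15,24,25)  [lands on river]
river: ρ → (25,26,-14)
river: ρ → (-14,30,21)
river: ρ → (21,12,-23)
river: ρ → (-23,34,10)
river: ρ → (10,26,-35)
river: ρ → (-35,44,1)
river: ρ → (1,44,-35)
river: ρ → (-35,26,10)
river: ρ → (10,34,-23)
river: ρ → (-23,12,21)
river: ρ → (21,30,-14)
river: ρ → (-14,26,25)
river: ρ → (25,24,-15)
river: ρ → (-15,36,13)
river: ρ → (13,42,-6)
river: ρ → (-6,42,13)
river: ρ → (13,36,-15)
ρ-cycle length = 18 (tail of 2 descent steps not counted)

18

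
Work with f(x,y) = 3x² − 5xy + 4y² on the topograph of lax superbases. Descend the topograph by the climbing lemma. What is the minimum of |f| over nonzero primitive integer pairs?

translate: b→1 (≡-5 mod 6), so (3,-5,4)→(3,1,2)
flip: (3,1,2)→(2,-1,3)
reduced (well bottom): (2,-1,3) with a≤c, −a<b≤a
well minimum = a = 2

2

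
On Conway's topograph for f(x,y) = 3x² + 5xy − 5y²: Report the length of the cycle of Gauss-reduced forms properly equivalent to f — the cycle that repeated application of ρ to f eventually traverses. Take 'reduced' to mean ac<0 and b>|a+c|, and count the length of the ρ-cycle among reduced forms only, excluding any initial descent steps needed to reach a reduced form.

D = 85, ⌊√D⌋ = 9
river: ρ → (-5,5,3)
river: ρ → (3,7,-3)
river: ρ → (-3,5,5)
river: ρ → (5,5,-3)
river: ρ → (-3,7,3)
river: ρ → (3,5,-5)
ρ-cycle length = 6 (tail of 0 descent steps not counted)

6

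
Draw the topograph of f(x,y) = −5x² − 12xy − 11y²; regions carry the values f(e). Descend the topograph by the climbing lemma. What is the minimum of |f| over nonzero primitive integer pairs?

translate: b→2 (≡12 mod 10), so (5,12,11)→(5,2,4)
flip: (5,2,4)→(4,-2,5)
reduced (well bottom): (4,-2,5) with a≤c, −a<b≤a
well minimum |f| = |-4| = 4 (negative-definite)

4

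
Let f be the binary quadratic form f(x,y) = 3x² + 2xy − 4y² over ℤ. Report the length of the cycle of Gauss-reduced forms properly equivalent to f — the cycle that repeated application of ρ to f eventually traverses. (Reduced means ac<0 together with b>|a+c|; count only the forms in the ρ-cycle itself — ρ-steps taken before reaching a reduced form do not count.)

D = 52, ⌊√D⌋ = 7
river: ρ → (-4,6,1)
river: ρ → (1,6,-4)
river: ρ → (-4,2,3)
river: ρ → (3,4,-3)
river: ρ → (-3,2,4)
river: ρ → (4,6,-1)
river: ρ → (-1,6,4)
river: ρ → (4,2,-3)
river: ρ → (-3,4,3)
river: ρ → (3,2,-4)
ρ-cycle length = 10 (tail of 0 descent steps not counted)

10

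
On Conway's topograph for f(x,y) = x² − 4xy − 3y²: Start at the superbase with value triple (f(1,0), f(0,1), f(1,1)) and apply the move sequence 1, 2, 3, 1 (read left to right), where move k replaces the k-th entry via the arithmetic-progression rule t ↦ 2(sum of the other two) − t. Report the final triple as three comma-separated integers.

start (1,-3,-6) = (f(1,0),f(0,1),f(1,1))
replace slot 1: 2·((-3)+(-6)) − 1 = -19 → (-19,-3,-6)
replace slot 2: 2·((-19)+(-6)) − (-3) = -47 → (-19,-47,-6)
replace slot 3: 2·((-19)+(-47)) − (-6) = -126 → (-19,-47,-126)
replace slot 1: 2·((-47)+(-126)) − (-19) = -327 → (-327,-47,-126)

-327,-47,-126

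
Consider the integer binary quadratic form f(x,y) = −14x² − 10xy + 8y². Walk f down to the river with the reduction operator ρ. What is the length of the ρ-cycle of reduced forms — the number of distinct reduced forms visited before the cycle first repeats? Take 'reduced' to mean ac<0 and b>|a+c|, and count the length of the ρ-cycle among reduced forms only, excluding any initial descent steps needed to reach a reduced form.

D = 548, ⌊√D⌋ = 23
descent: ρ → (8,10,-14)  [lands on river]
river: ρ → (-14,18,4)
river: ρ → (4,22,-4)
river: ρ → (-4,18,14)
river: ρ → (14,10,-8)
river: ρ → (-8,22,2)
river: ρ → (2,22,-8)
river: ρ → (-8,10,14)
river: ρ → (14,18,-4)
river: ρ → (-4,22,4)
river: ρ → (4,18,-14)
river: ρ → (-14,10,8)
river: ρ → (8,22,-2)
river: ρ → (-2,22,8)
ρ-cycle length = 14 (tail of 1 descent step not counted)

14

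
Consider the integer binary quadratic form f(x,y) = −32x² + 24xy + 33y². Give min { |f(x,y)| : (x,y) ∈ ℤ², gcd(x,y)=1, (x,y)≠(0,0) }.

river: ρ → (33,42,-23)
river: ρ → (-23,50,25)
river: ρ → (25,50,-23)
river: ρ → (-23,42,33)
river: ρ → (33,24,-32)
river: ρ → (-32,40,25)
river: ρ → (25,60,-12)
river: ρ → (-12,60,25)
river: ρ → (25,40,-32)
river: ρ → (-32,24,33)
closes: descent 0, river 10
min |a| on river = 12

12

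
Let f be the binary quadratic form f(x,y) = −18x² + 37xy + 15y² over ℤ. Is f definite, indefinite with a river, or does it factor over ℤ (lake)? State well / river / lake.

D = b²−4ac = 37² − 4·(-18)·15 = 2449
D > 0 non-square ⇒ indefinite ⇒ periodic river

river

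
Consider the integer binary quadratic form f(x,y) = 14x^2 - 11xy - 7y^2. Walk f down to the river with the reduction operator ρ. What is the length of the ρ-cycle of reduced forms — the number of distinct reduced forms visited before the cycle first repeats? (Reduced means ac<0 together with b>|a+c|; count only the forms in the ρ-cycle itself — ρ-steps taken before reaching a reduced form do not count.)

D = 513, ⌊√D⌋ = 22
descent: ρ → (-7,11,14)  [lands on river]
river: ρ → (14,17,-4)
river: ρ → (-4,15,18)
river: ρ → (18,21,-1)
river: ρ → (-1,21,18)
river: ρ → (18,15,-4)
river: ρ → (-4,17,14)
river: ρ → (14,11,-7)
river: ρ → (-7,17,8)
river: ρ → (8,15,-9)
river: ρ → (-9,21,2)
river: ρ → (2,19,-19)
river: ρ → (-19,19,2)
river: ρ → (2,21,-9)
river: ρ → (-9,15,8)
river: ρ → (8,17,-7)
ρ-cycle length = 16 (tail of 1 descent step not counted)

16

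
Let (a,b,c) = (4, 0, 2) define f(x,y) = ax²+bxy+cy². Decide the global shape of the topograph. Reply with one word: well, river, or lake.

D = b²−4ac = 0² − 4·4·2 = -32
D < 0 ⇒ definite ⇒ every region one sign ⇒ single well

well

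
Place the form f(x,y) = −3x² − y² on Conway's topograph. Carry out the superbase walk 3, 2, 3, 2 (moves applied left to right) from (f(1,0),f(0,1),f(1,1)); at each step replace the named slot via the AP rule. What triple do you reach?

start (-3,-1,-4) = (f(1,0),f(0,1),f(1,1))
replace slot 3: 2·((-3)+(-1)) − (-4) = -4 → (-3,-1,-4)
replace slot 2: 2·((-3)+(-4)) − (-1) = -13 → (-3,-13,-4)
replace slot 3: 2·((-3)+(-13)) − (-4) = -28 → (-3,-13,-28)
replace slot 2: 2·((-3)+(-28)) − (-13) = -49 → (-3,-49,-28)

-3,-49,-28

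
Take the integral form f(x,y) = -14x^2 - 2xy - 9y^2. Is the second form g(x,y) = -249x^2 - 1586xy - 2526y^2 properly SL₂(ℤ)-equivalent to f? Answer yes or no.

D₁ = -500, D₂ = -500
f is negative-definite; reduce −f:
−f: flip: (14,2,9)→(9,-2,14)
−f: reduced (well bottom): (9,-2,14) with a≤c, −a<b≤a
flip sign back: reduced form of f is (-9,2,-14)
g is negative-definite; reduce −g:
−g: translate: b→92 (≡1586 mod 498), so (249,1586,2526)→(249,92,9)
−g: flip: (249,92,9)→(9,-92,249)
−g: translate: b→-2 (≡-92 mod 18), so (9,-92,249)→(9,-2,14)
−g: reduced (well bottom): (9,-2,14) with a≤c, −a<b≤a
flip sign back: reduced form of g is (-9,2,-14)
reduced forms (-9, 2, -14) vs (-9, 2, -14) ⇒ equivalent

yes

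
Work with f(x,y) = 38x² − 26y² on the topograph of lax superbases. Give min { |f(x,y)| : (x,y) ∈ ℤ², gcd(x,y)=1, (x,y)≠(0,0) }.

descent: ρ → (-26,52,12)  [lands on river]
river: ρ → (12,44,-42)
river: ρ → (-42,40,14)
river: ρ → (14,44,-36)
river: ρ → (-36,28,22)
river: ρ → (22,60,-4)
river: ρ → (-4,60,22)
river: ρ → (22,28,-36)
river: ρ → (-36,44,14)
river: ρ → (14,40,-42)
river: ρ → (-42,44,12)
river: ρ → (12,52,-26)
closes: descent 1, river 12
min |a| on river = 4

4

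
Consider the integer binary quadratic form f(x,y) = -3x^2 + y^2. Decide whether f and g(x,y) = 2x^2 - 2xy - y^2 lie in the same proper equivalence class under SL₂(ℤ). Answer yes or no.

D₁ = 12, D₂ = 12
river cycle of f (length 2): (1, 2, -2), (-2, 2, 1)
river cycle of g (length 2): (-1, 2, 2), (2, 2, -1)
cycles differ ⇒ inequivalent

no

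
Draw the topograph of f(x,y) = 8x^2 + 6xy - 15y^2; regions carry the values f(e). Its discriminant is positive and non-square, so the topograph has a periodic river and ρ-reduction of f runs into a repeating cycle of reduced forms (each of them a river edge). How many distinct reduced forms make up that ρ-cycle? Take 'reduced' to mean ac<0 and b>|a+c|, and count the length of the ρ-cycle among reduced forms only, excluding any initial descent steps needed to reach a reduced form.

D = 516, ⌊√D⌋ = 22
descent: ρ → (-15,-6,8)
descent: ρ → (8,22,-1)  [lands on river]
river: ρ → (-1,22,8)
river: ρ → (8,10,-13)
river: ρ → (-13,16,5)
river: ρ → (5,14,-16)
river: ρ → (-16,18,3)
river: ρ → (3,18,-16)
river: ρ → (-16,14,5)
river: ρ → (5,16,-13)
river: ρ → (-13,10,8)
ρ-cycle length = 10 (tail of 2 descent steps not counted)

10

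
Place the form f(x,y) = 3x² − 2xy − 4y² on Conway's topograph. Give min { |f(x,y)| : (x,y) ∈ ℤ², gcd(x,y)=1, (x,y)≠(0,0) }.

descent: ρ → (-4,2,3)  [lands on river]
river: ρ → (3,4,-3)
river: ρ → (-3,2,4)
river: ρ → (4,6,-1)
river: ρ → (-1,6,4)
river: ρ → (4,2,-3)
river: ρ → (-3,4,3)
river: ρ → (3,2,-4)
river: ρ → (-4,6,1)
river: ρ → (1,6,-4)
closes: descent 1, river 10
min |a| on river = 1

1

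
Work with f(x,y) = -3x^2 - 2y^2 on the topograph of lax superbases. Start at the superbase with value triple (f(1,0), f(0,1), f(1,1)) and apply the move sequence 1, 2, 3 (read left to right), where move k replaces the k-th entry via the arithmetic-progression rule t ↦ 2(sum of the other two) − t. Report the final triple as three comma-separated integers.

start (-3,-2,-5) = (f(1,0),f(0,1),f(1,1))
replace slot 1: 2·((-2)+(-5)) − (-3) = -11 → (-11,-2,-5)
replace slot 2: 2·((-11)+(-5)) − (-2) = -30 → (-11,-30,-5)
replace slot 3: 2·((-11)+(-30)) − (-5) = -77 → (-11,-30,-77)

-11,-30,-77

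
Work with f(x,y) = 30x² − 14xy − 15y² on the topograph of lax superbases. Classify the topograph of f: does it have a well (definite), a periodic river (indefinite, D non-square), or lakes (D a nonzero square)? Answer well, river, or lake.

D = b²−4ac = (-14)² − 4·30·(-15) = 1996
D > 0 non-square ⇒ indefinite ⇒ periodic river

river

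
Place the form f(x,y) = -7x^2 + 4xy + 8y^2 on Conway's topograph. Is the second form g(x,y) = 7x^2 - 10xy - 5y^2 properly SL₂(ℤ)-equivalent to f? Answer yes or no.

D₁ = 240, D₂ = 240
river cycle of f (length 6): (8, 12, -3), (-3, 12, 8), (8, 4, -7), (-7, 10, 5), (5, 10, -7), (-7, 4, 8)
river cycle of g (length 6): (-5, 10, 7), (7, 4, -8), (-8, 12, 3), (3, 12, -8), (-8, 4, 7), (7, 10, -5)
cycles differ ⇒ inequivalent

no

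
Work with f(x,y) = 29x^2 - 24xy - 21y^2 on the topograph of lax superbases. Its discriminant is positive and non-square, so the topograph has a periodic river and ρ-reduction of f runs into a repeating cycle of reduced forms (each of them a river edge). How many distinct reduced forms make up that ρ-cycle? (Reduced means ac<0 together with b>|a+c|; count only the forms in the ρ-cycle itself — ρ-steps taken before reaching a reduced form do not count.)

D = 3012, ⌊√D⌋ = 54
descent: ρ → (-21,24,29)  [lands on river]
river: ρ → (29,34,-16)
river: ρ → (-16,30,33)
river: ρ → (33,36,-13)
river: ρ → (-13,42,24)
river: ρ → (24,54,-1)
river: ρ → (-1,54,24)
river: ρ → (24,42,-13)
river: ρ → (-13,36,33)
river: ρ → (33,30,-16)
river: ρ → (-16,34,29)
river: ρ → (29,24,-21)
river: ρ → (-21,18,32)
river: ρ → (32,46,-7)
river: ρ → (-7,52,11)
river: ρ → (11,36,-39)
river: ρ → (-39,42,8)
river: ρ → (8,54,-3)
river: ρ → (-3,54,8)
river: ρ → (8,42,-39)
river: ρ → (-39,36,11)
river: ρ → (11,52,-7)
river: ρ → (-7,46,32)
river: ρ → (32,18,-21)
ρ-cycle length = 24 (tail of 1 descent step not counted)

24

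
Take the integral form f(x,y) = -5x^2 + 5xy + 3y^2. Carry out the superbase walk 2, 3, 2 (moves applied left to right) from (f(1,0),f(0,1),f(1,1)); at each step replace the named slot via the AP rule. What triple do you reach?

start (-5,3,3) = (f(1,0),f(0,1),f(1,1))
replace slot 2: 2·((-5)+3) − 3 = -7 → (-5,-7,3)
replace slot 3: 2·((-5)+(-7)) − 3 = -27 → (-5,-7,-27)
replace slot 2: 2·((-5)+(-27)) − (-7) = -57 → (-5,-57,-27)

-5,-57,-27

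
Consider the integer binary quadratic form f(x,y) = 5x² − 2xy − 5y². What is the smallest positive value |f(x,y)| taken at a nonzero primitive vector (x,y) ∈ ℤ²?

descent: ρ → (-5,2,5)  [lands on river]
river: ρ → (5,8,-2)
river: ρ → (-2,8,5)
river: ρ → (5,2,-5)
river: ρ → (-5,8,2)
river: ρ → (2,8,-5)
closes: descent 1, river 6
min |a| on river = 2

2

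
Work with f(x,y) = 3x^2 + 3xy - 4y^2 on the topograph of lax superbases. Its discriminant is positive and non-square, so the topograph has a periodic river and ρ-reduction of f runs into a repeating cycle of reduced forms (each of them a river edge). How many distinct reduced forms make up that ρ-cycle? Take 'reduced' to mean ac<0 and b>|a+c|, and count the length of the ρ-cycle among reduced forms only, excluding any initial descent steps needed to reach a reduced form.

D = 57, ⌊√D⌋ = 7
river: ρ → (-4,5,2)
river: ρ → (2,7,-1)
river: ρ → (-1,7,2)
river: ρ → (2,5,-4)
river: ρ → (-4,3,3)
river: ρ → (3,3,-4)
ρ-cycle length = 6 (tail of 0 descent steps not counted)

6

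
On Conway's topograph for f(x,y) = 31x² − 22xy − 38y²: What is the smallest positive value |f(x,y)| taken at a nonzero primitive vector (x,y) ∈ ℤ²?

descent: ρ → (-38,22,31)  [lands on river]
river: ρ → (31,40,-29)
river: ρ → (-29,18,42)
river: ρ → (42,66,-5)
river: ρ → (-5,64,55)
river: ρ → (55,46,-14)
river: ρ → (-14,66,15)
river: ρ → (15,54,-38)
closes: descent 1, river 8
min |a| on river = 5

5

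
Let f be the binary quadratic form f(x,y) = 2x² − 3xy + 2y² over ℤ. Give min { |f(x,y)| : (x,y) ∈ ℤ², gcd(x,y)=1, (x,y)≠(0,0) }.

translate: b→1 (≡-3 mod 4), so (2,-3,2)→(2,1,1)
flip: (2,1,1)→(1,-1,2)
translate: b→1 (≡-1 mod 2), so (1,-1,2)→(1,1,2)
reduced (well bottom): (1,1,2) with a≤c, −a<b≤a
well minimum = a = 1

1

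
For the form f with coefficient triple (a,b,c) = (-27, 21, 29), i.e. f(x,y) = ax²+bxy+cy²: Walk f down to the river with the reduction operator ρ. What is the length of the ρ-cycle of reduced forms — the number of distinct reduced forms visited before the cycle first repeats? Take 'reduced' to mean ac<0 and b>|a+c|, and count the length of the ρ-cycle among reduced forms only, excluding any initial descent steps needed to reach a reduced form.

D = 3573, ⌊√D⌋ = 59
river: ρ → (29,37,-19)
river: ρ → (-19,39,27)
river: ρ → (27,15,-31)
river: ρ → (-31,47,11)
river: ρ → (11,41,-43)
river: ρ → (-43,45,9)
river: ρ → (9,45,-43)
river: ρ → (-43,41,11)
river: ρ → (11,47,-31)
river: ρ → (-31,15,27)
river: ρ → (27,39,-19)
river: ρ → (-19,37,29)
river: ρ → (29,21,-27)
river: ρ → (-27,33,23)
river: ρ → (23,59,-1)
river: ρ → (-1,59,23)
river: ρ → (23,33,-27)
river: ρ → (-27,21,29)
ρ-cycle length = 18 (tail of 0 descent steps not counted)

18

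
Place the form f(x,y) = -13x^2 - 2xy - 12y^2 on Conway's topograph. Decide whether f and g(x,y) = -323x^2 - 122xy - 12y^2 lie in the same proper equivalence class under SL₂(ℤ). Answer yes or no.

D₁ = -620, D₂ = -620
f is negative-definite; reduce −f:
−f: flip: (13,2,12)→(12,-2,13)
−f: reduced (well bottom): (12,-2,13) with a≤c, −a<b≤a
flip sign back: reduced form of f is (-12,2,-13)
g is negative-definite; reduce −g:
−g: flip: (323,122,12)→(12,-122,323)
−g: translate: b→-2 (≡-122 mod 24), so (12,-122,323)→(12,-2,13)
−g: reduced (well bottom): (12,-2,13) with a≤c, −a<b≤a
flip sign back: reduced form of g is (-12,2,-13)
reduced forms (-12, 2, -13) vs (-12, 2, -13) ⇒ equivalent

yes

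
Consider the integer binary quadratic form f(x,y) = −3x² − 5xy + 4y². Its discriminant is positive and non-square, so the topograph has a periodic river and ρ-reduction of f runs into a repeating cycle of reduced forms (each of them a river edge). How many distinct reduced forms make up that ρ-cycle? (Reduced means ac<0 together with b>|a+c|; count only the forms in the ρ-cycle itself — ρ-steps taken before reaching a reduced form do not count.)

D = 73, ⌊√D⌋ = 8
descent: ρ → (4,5,-3)  [lands on river]
river: ρ → (-3,7,2)
river: ρ → (2,5,-6)
river: ρ → (-6,7,1)
river: ρ → (1,7,-6)
river: ρ → (-6,5,2)
river: ρ → (2,7,-3)
river: ρ → (-3,5,4)
river: ρ → (4,3,-4)
river: ρ → (-4,5,3)
river: ρ → (3,7,-2)
river: ρ → (-2,5,6)
river: ρ → (6,7,-1)
river: ρ → (-1,7,6)
river: ρ → (6,5,-2)
river: ρ → (-2,7,3)
river: ρ → (3,5,-4)
river: ρ → (-4,3,4)
ρ-cycle length = 18 (tail of 1 descent step not counted)

18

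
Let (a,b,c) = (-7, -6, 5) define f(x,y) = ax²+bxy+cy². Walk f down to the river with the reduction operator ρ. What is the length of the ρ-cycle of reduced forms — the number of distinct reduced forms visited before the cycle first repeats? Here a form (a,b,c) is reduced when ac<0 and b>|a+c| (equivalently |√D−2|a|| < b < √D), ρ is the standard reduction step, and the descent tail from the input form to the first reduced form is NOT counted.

D = 176, ⌊√D⌋ = 13
descent: ρ → (5,6,-7)  [lands on river]
river: ρ → (-7,8,4)
river: ρ → (4,8,-7)
river: ρ → (-7,6,5)
river: ρ → (5,4,-8)
river: ρ → (-8,12,1)
river: ρ → (1,12,-8)
river: ρ → (-8,4,5)
ρ-cycle length = 8 (tail of 1 descent step not counted)

8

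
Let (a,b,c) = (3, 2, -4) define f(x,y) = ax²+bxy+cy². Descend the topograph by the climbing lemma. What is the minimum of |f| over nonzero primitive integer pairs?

river: ρ → (-4,6,1)
river: ρ → (1,6,-4)
river: ρ → (-4,2,3)
river: ρ → (3,4,-3)
river: ρ → (-3,2,4)
river: ρ → (4,6,-1)
river: ρ → (-1,6,4)
river: ρ → (4,2,-3)
river: ρ → (-3,4,3)
river: ρ → (3,2,-4)
closes: descent 0, river 10
min |a| on river = 1

1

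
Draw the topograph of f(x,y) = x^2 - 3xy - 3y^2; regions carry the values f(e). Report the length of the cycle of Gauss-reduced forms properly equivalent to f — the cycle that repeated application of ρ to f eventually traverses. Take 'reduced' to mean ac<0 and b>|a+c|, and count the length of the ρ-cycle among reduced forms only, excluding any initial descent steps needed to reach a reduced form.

D = 21, ⌊√D⌋ = 4
descent: ρ → (-3,3,1)  [lands on river]
river: ρ → (1,3,-3)
ρ-cycle length = 2 (tail of 1 descent step not counted)

2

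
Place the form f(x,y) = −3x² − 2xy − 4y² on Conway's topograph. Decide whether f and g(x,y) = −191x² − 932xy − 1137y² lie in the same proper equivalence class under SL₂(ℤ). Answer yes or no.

D₁ = -44, D₂ = -44
f is negative-definite; reduce −f:
−f: reduced (well bottom): (3,2,4) with a≤c, −a<b≤a
flip sign back: reduced form of f is (-3,-2,-4)
g is negative-definite; reduce −g:
−g: translate: b→168 (≡932 mod 382), so (191,932,1137)→(191,168,37)
−g: flip: (191,168,37)→(37,-168,191)
−g: translate: b→-20 (≡-168 mod 74), so (37,-168,191)→(37,-20,3)
−g: flip: (37,-20,3)→(3,20,37)
−g: translate: b→2 (≡20 mod 6), so (3,20,37)→(3,2,4)
−g: reduced (well bottom): (3,2,4) with a≤c, −a<b≤a
flip sign back: reduced form of g is (-3,-2,-4)
reduced forms (-3, -2, -4) vs (-3, -2, -4) ⇒ equivalent

yes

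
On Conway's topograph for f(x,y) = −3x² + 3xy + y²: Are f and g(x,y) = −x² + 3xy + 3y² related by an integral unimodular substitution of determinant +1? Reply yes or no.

D₁ = 21, D₂ = 21
river cycle of f (length 2): (1, 3, -3), (-3, 3, 1)
river cycle of g (length 2): (3, 3, -1), (-1, 3, 3)
cycles differ ⇒ inequivalent

no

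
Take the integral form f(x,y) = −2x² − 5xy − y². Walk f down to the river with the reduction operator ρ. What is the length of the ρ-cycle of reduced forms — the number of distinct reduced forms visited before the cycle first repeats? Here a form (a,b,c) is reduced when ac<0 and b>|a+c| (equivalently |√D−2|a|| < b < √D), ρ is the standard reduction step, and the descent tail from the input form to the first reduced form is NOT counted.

D = 17, ⌊√D⌋ = 4
descent: ρ → (-1,3,2)  [lands on river]
river: ρ → (2,1,-2)
river: ρ → (-2,3,1)
river: ρ → (1,3,-2)
river: ρ → (-2,1,2)
river: ρ → (2,3,-1)
ρ-cycle length = 6 (tail of 1 descent step not counted)

6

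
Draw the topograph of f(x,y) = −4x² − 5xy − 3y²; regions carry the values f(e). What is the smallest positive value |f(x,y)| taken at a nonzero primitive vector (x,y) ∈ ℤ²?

translate: b→-3 (≡5 mod 8), so (4,5,3)→(4,-3,2)
flip: (4,-3,2)→(2,3,4)
translate: b→-1 (≡3 mod 4), so (2,3,4)→(2,-1,3)
reduced (well bottom): (2,-1,3) with a≤c, −a<b≤a
well minimum |f| = |-2| = 2 (negative-definite)

2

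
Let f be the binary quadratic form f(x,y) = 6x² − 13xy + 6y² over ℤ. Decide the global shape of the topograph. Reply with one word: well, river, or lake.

D = b²−4ac = (-13)² − 4·6·6 = 25
D = 5² is a perfect square ⇒ form factors over ℤ ⇒ lakes

lake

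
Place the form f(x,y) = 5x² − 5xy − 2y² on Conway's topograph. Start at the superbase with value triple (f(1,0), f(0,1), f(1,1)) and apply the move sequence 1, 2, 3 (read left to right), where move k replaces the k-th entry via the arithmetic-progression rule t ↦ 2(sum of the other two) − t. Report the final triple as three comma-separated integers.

start (5,-2,-2) = (f(1,0),f(0,1),f(1,1))
replace slot 1: 2·((-2)+(-2)) − 5 = -13 → (-13,-2,-2)
replace slot 2: 2·((-13)+(-2)) − (-2) = -28 → (-13,-28,-2)
replace slot 3: 2·((-13)+(-28)) − (-2) = -80 → (-13,-28,-80)

-13,-28,-80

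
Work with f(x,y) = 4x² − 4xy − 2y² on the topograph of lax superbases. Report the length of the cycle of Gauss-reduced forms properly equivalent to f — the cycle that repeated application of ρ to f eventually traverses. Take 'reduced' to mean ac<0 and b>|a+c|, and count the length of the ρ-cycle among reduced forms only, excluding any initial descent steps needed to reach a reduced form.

D = 48, ⌊√D⌋ = 6
descent: ρ → (-2,4,4)  [lands on river]
river: ρ → (4,4,-2)
ρ-cycle length = 2 (tail of 1 descent step not counted)

2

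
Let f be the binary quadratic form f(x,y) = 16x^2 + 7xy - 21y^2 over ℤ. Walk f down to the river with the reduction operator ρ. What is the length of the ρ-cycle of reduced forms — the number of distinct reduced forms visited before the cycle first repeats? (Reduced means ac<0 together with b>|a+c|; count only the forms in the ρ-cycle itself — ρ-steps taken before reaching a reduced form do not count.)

D = 1393, ⌊√D⌋ = 37
river: ρ → (-21,35,2)
river: ρ → (2,37,-3)
river: ρ → (-3,35,14)
river: ρ → (14,21,-17)
river: ρ → (-17,13,18)
river: ρ → (18,23,-12)
river: ρ → (-12,25,16)
river: ρ → (16,7,-21)
ρ-cycle length = 8 (tail of 0 descent steps not counted)

8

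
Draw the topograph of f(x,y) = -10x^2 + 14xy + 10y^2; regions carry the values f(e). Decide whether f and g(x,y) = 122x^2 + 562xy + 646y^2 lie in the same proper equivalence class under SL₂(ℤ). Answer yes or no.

D₁ = 596, D₂ = 596
river cycle of f (length 10): (10, 6, -14), (-14, 22, 2), (2, 22, -14), (-14, 6, 10), (10, 14, -10), (-10, 6, 14), (14, 22, -2), (-2, 22, 14), (14, 6, -10), (-10, 14, 10)
river cycle of g (length 10): (10, 6, -14), (-14, 22, 2), (2, 22, -14), (-14, 6, 10), (10, 14, -10), (-10, 6, 14), (14, 22, -2), (-2, 22, 14), (14, 6, -10), (-10, 14, 10)
cycles coincide ⇒ equivalent

yes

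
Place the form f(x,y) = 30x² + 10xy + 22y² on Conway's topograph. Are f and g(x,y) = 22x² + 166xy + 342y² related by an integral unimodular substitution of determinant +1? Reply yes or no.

D₁ = -2540, D₂ = -2540
f: flip: (30,10,22)→(22,-10,30)
f: reduced (well bottom): (22,-10,30) with a≤c, −a<b≤a
g: translate: b→-10 (≡166 mod 44), so (22,166,342)→(22,-10,30)
g: reduced (well bottom): (22,-10,30) with a≤c, −a<b≤a
reduced forms (22, -10, 30) vs (22, -10, 30) ⇒ equivalent

yes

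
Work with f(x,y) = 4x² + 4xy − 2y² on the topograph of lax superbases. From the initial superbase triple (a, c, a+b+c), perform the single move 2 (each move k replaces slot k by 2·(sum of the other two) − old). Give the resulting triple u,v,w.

start (4,-2,6) = (f(1,0),f(0,1),f(1,1))
replace slot 2: 2·(4+6) − (-2) = 22 → (4,22,6)

4,22,6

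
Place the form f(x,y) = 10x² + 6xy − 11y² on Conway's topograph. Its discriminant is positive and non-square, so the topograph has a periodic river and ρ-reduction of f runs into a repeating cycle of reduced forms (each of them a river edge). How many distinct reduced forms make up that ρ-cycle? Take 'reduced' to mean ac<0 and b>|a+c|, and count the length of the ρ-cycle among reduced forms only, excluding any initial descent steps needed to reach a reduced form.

D = 476, ⌊√D⌋ = 21
river: ρ → (-11,16,5)
river: ρ → (5,14,-14)
river: ρ → (-14,14,5)
river: ρ → (5,16,-11)
river: ρ → (-11,6,10)
river: ρ → (10,14,-7)
river: ρ → (-7,14,10)
river: ρ → (10,6,-11)
ρ-cycle length = 8 (tail of 0 descent steps not counted)

8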